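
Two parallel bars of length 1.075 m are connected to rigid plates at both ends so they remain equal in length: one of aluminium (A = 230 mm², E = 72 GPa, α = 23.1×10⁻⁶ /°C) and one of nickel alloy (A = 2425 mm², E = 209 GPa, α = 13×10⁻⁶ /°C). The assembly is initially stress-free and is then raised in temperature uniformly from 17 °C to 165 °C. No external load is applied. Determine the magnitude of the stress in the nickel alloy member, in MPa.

σ ≈ 9.88 MPa (tensile)

Both members must finish at the same length. With the larger α, the aluminium tends to over-expand; the plates restrain it, putting the aluminium in compression and the nickel alloy in tension. With no external load the two internal forces are equal and opposite, magnitude P.
Setting the final lengths equal and cancelling L: (α₁ − α₂)ΔT = P/(A₁E₁) + P/(A₂E₂).
|α₁ − α₂|·ΔT = 10.1×10⁻⁶ × 148 = 0.001495.
1/(A₁E₁) + 1/(A₂E₂) = 1/(230×72×10³) + 1/(2425×209×10³) = 6.236×10⁻⁸ N⁻¹.
P = 0.001495 / 6.236×10⁻⁸ = 23970 N = 23.97 kN.
σ_{nickel alloy} = P/A₂ = 23970/2425 = 9.885 MPa, tensile.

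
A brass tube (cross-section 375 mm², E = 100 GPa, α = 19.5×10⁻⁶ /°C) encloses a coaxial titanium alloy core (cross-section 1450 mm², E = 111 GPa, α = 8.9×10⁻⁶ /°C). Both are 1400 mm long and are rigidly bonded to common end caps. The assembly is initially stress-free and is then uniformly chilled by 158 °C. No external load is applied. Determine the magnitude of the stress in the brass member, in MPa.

σ ≈ 136 MPa (tensile)

Both members must finish at the same length. With the larger α, the brass tends to over-contract; the plates restrain it, putting the brass in tension and the titanium alloy in compression. With no external load the two internal forces are equal and opposite, magnitude P.
Setting the final lengths equal and cancelling L: (α₁ − α₂)ΔT = P/(A₁E₁) + P/(A₂E₂).
|α₁ − α₂|·ΔT = 10.6×10⁻⁶ × 158 = 0.001675.
1/(A₁E₁) + 1/(A₂E₂) = 1/(375×100×10³) + 1/(1450×111×10³) = 3.288×10⁻⁸ N⁻¹.
So P = 0.001675 / 3.288×10⁻⁸ = 50.94 kN.
σ_{brass} = P/A₁ = 50940/375 = 135.8 MPa, tensile.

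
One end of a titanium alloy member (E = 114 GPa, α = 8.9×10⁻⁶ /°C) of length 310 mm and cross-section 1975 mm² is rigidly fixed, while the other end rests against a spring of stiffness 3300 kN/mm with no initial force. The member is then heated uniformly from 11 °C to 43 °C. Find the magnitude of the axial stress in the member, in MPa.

σ ≈ 26.6 MPa (compressive)

If the spring were absent the member would lengthen by αΔT L = 8.9×10⁻⁶ × 32 × 310 = 0.08829 mm.
With a force P in the spring, the elastic change of the member is PL/(AE) and that of the spring is P/k; compatibility requires their sum to equal δ_free.
So P = δ_free / [L/(AE) + 1/k] = 0.08829 / [ 310/(1975×114×10³) + 1/(3300×10³) ].
P = 0.08829 / 1.68×10⁻⁶ = 52560 N.
σ = P/A = 52560/1975 = 26.61 MPa.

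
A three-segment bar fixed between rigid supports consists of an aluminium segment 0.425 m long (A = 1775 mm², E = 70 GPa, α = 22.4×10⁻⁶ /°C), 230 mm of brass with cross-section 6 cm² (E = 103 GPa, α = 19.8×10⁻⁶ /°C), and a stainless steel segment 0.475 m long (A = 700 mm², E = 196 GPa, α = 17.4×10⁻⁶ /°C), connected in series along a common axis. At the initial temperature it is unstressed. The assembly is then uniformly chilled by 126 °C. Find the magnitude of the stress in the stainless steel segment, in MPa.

If the supports were absent, the total length change would be Σ αᵢΔT Lᵢ = 22.4×10⁻⁶×126×425 + 19.8×10⁻⁶×126×230 + 17.4×10⁻⁶×126×475 = 2.815 mm.
Since the ends are fixed, an axial force P builds up, equal in every segment, with P · Σ Lᵢ/(AᵢEᵢ) = δ_free.
The series flexibility is Σ Lᵢ/(AᵢEᵢ) = 425/(1775×70×10³) + 230/(600×103×10³) + 475/(700×196×10³) = 1.06×10⁻⁵ mm/N.
So P = 2.815 / 1.06×10⁻⁵ = 265.4 kN, tensile.
σ_{stainless steel} = P / A = 265400 / 700 = 379.2 MPa.

σ ≈ 379 MPa (tensile)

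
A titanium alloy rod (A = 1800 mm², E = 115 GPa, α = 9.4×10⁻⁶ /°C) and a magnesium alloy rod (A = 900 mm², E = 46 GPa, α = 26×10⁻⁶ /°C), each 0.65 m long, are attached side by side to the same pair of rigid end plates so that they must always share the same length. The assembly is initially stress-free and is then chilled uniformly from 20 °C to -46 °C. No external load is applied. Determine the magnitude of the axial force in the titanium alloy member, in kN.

Equilibrium of a rigid end plate with no external load gives equal and opposite internal forces ±P in the two members. Since α_{magnesium alloy} > α_{titanium alloy}, cooling drives the magnesium alloy into tension and the titanium alloy into compression.
Equating the net (thermal + elastic) strains gives |α₁ − α₂|·ΔT = P·[1/(A₁E₁) + 1/(A₂E₂)].
|α₁ − α₂|·ΔT = 16.6×10⁻⁶ × 66 = 0.001096.
1/(A₁E₁) + 1/(A₂E₂) = 1/(1800×115×10³) + 1/(900×46×10³) = 2.899×10⁻⁸ N⁻¹.
So P = 0.001096 / 2.899×10⁻⁸ = 37.8 kN.

P ≈ 37.8 kN (compressive in the titanium alloy)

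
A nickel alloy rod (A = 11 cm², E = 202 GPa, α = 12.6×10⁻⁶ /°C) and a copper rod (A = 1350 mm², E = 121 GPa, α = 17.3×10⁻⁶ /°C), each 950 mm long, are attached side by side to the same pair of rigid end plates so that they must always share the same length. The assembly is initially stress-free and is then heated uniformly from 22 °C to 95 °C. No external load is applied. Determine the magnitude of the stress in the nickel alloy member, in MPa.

σ ≈ 29.4 MPa (tensile)

Equilibrium of a rigid end plate with no external load gives equal and opposite internal forces ±P in the two members. Since α_{copper} > α_{nickel alloy}, heating drives the copper into compression and the nickel alloy into tension.
Equating the net (thermal + elastic) strains gives |α₁ − α₂|·ΔT = P·[1/(A₁E₁) + 1/(A₂E₂)].
|α₁ − α₂|·ΔT = 4.7×10⁻⁶ × 73 = 0.0003431.
1/(A₁E₁) + 1/(A₂E₂) = 1/(1100×202×10³) + 1/(1350×121×10³) = 1.062×10⁻⁸ N⁻¹.
So P = 0.0003431 / 1.062×10⁻⁸ = 32.3 kN.
σ_{nickel alloy} = P/A₁ = 32300/1100 = 29.36 MPa, tensile.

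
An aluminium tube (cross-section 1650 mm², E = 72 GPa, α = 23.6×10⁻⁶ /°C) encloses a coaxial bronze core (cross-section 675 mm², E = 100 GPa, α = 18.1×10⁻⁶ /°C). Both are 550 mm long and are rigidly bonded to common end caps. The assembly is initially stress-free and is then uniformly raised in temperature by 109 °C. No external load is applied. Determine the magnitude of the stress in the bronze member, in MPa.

σ ≈ 38.2 MPa (tensile)

Both members must finish at the same length. With the larger α, the aluminium tends to over-expand; the plates restrain it, putting the aluminium in compression and the bronze in tension. With no external load the two internal forces are equal and opposite, magnitude P.
Equating the net (thermal + elastic) strains gives |α₁ − α₂|·ΔT = P·[1/(A₁E₁) + 1/(A₂E₂)].
|α₁ − α₂|·ΔT = 5.5×10⁻⁶ × 109 = 0.0005995.
1/(A₁E₁) + 1/(A₂E₂) = 1/(1650×72×10³) + 1/(675×100×10³) = 2.323×10⁻⁸ N⁻¹.
P = 0.0005995 / 2.323×10⁻⁸ = 25800 N = 25.8 kN.
σ_{bronze} = P/A₂ = 25800/675 = 38.23 MPa, tensile.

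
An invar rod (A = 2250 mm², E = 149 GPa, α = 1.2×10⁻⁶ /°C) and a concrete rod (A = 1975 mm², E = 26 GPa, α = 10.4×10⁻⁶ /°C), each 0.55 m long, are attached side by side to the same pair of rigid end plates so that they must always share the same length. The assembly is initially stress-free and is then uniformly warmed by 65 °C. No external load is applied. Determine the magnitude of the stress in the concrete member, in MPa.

σ ≈ 13.5 MPa (compressive)

Equilibrium of a rigid end plate with no external load gives equal and opposite internal forces ±P in the two members. Since α_{concrete} > α_{invar}, heating drives the concrete into compression and the invar into tension.
Compatibility of the two members (thermal + elastic change equal): (α₁ − α₂)ΔT = P·[1/(A₁E₁) + 1/(A₂E₂)].
|α₁ − α₂|·ΔT = 9.2×10⁻⁶ × 65 = 0.000598.
1/(A₁E₁) + 1/(A₂E₂) = 1/(2250×149×10³) + 1/(1975×26×10³) = 2.246×10⁻⁸ N⁻¹.
So P = 0.000598 / 2.246×10⁻⁸ = 26.63 kN.
σ_{concrete} = P/A₂ = 26630/1975 = 13.48 MPa, compressive.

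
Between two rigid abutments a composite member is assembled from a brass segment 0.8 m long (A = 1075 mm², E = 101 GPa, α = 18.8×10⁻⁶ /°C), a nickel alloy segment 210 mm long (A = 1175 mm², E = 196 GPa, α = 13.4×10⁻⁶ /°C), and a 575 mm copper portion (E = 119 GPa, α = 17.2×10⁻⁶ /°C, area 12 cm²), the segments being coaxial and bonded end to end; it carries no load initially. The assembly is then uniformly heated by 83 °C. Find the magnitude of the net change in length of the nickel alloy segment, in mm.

If the supports were absent, the total length change would be Σ αᵢΔT Lᵢ = 18.8×10⁻⁶×83×800 + 13.4×10⁻⁶×83×210 + 17.2×10⁻⁶×83×575 = 2.303 mm.
The rigid supports impose zero overall length change; the single axial force P common to all segments must satisfy P Σ Lᵢ/(AᵢEᵢ) = δ_free.
Σ Lᵢ/(AᵢEᵢ) = 800/(1075×101×10³) + 210/(1175×196×10³) + 575/(1200×119×10³) = 1.231×10⁻⁵ mm/N.
Hence P = δ_free / Σ(L/AE) = 2.303/1.231×10⁻⁵ = 187.1 kN (compressive).
For the nickel alloy segment, free thermal change = 13.4×10⁻⁶×83×210 = 0.2336 mm and elastic change from P = 187100×210/(1175×196×10³) = 0.1706 mm; these oppose, so the net change is 0.0629 mm (segment lengthens).

|ΔL| ≈ 0.0629 mm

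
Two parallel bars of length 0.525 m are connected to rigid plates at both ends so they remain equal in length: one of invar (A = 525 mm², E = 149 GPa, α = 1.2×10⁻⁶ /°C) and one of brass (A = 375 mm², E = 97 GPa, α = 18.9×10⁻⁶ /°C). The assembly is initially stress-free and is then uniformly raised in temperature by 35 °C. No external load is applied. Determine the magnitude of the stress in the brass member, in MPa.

σ ≈ 41 MPa (compressive)

Both members must finish at the same length. With the larger α, the brass tends to over-expand; the plates restrain it, putting the brass in compression and the invar in tension. With no external load the two internal forces are equal and opposite, magnitude P.
Setting the final lengths equal and cancelling L: (α₁ − α₂)ΔT = P/(A₁E₁) + P/(A₂E₂).
|α₁ − α₂|·ΔT = 17.7×10⁻⁶ × 35 = 0.0006195.
1/(A₁E₁) + 1/(A₂E₂) = 1/(525×149×10³) + 1/(375×97×10³) = 4.028×10⁻⁸ N⁻¹.
P = 0.0006195 / 4.028×10⁻⁸ = 15380 N = 15.38 kN.
σ_{brass} = P/A₂ = 15380/375 = 41.02 MPa, compressive.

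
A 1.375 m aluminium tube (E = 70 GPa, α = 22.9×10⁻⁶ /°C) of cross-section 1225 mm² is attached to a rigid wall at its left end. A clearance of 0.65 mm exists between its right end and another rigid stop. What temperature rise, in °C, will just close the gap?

ΔT ≈ 20.6 °C

Contact occurs when the free expansion equals the gap: αΔT L = 0.65 mm.
So ΔT = g/(αL) = 0.65/(22.9×10⁻⁶ × 1375) = 20.64 °C.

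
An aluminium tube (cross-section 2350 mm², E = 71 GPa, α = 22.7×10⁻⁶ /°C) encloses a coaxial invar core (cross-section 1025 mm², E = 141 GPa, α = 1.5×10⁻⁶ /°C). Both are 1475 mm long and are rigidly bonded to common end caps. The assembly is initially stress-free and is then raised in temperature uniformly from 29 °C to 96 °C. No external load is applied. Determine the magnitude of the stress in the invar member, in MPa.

σ ≈ 107 MPa (tensile)

Both members must finish at the same length. With the larger α, the aluminium tends to over-expand; the plates restrain it, putting the aluminium in compression and the invar in tension. With no external load the two internal forces are equal and opposite, magnitude P.
Compatibility of the two members (thermal + elastic change equal): (α₁ − α₂)ΔT = P·[1/(A₁E₁) + 1/(A₂E₂)].
|α₁ − α₂|·ΔT = 21.2×10⁻⁶ × 67 = 0.00142.
1/(A₁E₁) + 1/(A₂E₂) = 1/(2350×71×10³) + 1/(1025×141×10³) = 1.291×10⁻⁸ N⁻¹.
P = 0.00142 / 1.291×10⁻⁸ = 110000 N = 110 kN.
σ_{invar} = P/A₂ = 110000/1025 = 107.3 MPa, tensile.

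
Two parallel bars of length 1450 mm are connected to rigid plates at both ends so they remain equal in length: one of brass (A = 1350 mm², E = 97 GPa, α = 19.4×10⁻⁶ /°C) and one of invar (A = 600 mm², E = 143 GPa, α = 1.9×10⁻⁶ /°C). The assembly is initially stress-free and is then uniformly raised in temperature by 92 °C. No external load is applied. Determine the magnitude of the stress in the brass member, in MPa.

σ ≈ 61.8 MPa (compressive)

Both members must finish at the same length. With the larger α, the brass tends to over-expand; the plates restrain it, putting the brass in compression and the invar in tension. With no external load the two internal forces are equal and opposite, magnitude P.
Setting the final lengths equal and cancelling L: (α₁ − α₂)ΔT = P/(A₁E₁) + P/(A₂E₂).
|α₁ − α₂|·ΔT = 17.5×10⁻⁶ × 92 = 0.00161.
1/(A₁E₁) + 1/(A₂E₂) = 1/(1350×97×10³) + 1/(600×143×10³) = 1.929×10⁻⁸ N⁻¹.
So P = 0.00161 / 1.929×10⁻⁸ = 83.46 kN.
σ_{brass} = P/A₁ = 83460/1350 = 61.82 MPa, compressive.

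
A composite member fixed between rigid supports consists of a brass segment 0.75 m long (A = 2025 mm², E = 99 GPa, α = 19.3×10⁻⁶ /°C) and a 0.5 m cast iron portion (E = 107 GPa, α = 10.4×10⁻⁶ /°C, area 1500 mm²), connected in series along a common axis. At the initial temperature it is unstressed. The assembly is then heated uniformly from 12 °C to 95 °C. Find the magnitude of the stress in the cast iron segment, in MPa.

σ ≈ 159 MPa (compressive)

With the walls removed the bar would change length by δ_free = Σ αᵢΔT Lᵢ = 19.3×10⁻⁶×83×750 + 10.4×10⁻⁶×83×500 = 1.633 mm.
Since the ends are fixed, an axial force P builds up, equal in every segment, with P · Σ Lᵢ/(AᵢEᵢ) = δ_free.
The series flexibility is Σ Lᵢ/(AᵢEᵢ) = 750/(2025×99×10³) + 500/(1500×107×10³) = 6.856×10⁻⁶ mm/N.
P = 1.633 / 6.856×10⁻⁶ = 238200 N = 238.2 kN, compressive.
σ_{cast iron} = P / A = 238200 / 1500 = 158.8 MPa.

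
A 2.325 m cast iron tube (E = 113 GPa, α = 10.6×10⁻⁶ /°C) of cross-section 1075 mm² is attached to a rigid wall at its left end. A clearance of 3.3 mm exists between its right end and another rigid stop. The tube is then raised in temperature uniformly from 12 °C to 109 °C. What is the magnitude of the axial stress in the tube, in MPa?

Free thermal elongation = αΔT L = 10.6×10⁻⁶ × 97 × 2325 = 2.391 mm.
Since δ_free = 2.39 mm is less than the 3.3 mm gap, the tube never touches the wall. No axial force develops.

σ ≈ 0 MPa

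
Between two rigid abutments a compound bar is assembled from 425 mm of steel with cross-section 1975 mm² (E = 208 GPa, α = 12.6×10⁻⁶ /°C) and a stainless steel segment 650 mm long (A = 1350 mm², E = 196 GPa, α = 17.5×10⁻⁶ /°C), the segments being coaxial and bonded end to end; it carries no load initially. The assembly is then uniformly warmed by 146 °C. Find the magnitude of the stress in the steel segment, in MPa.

σ ≈ 354 MPa (compressive)

If the supports were absent, the total length change would be Σ αᵢΔT Lᵢ = 12.6×10⁻⁶×146×425 + 17.5×10⁻⁶×146×650 = 2.443 mm.
Since the ends are fixed, an axial force P builds up, equal in every segment, with P · Σ Lᵢ/(AᵢEᵢ) = δ_free.
Σ Lᵢ/(AᵢEᵢ) = 425/(1975×208×10³) + 650/(1350×196×10³) = 3.491×10⁻⁶ mm/N.
P = 2.443 / 3.491×10⁻⁶ = 699700 N = 699.7 kN, compressive.
σ_{steel} = P / A = 699700 / 1975 = 354.3 MPa.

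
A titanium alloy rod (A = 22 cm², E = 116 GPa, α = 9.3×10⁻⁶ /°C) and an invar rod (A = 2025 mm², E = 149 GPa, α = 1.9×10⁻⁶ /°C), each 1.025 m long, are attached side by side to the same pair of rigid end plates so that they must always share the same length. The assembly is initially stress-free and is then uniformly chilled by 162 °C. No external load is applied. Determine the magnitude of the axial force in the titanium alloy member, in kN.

P ≈ 166 kN (tensile in the titanium alloy)

Both members must finish at the same length. With the larger α, the titanium alloy tends to over-contract; the plates restrain it, putting the titanium alloy in tension and the invar in compression. With no external load the two internal forces are equal and opposite, magnitude P.
Setting the final lengths equal and cancelling L: (α₁ − α₂)ΔT = P/(A₁E₁) + P/(A₂E₂).
|α₁ − α₂|·ΔT = 7.4×10⁻⁶ × 162 = 0.001199.
1/(A₁E₁) + 1/(A₂E₂) = 1/(2200×116×10³) + 1/(2025×149×10³) = 7.233×10⁻⁹ N⁻¹.
P = 0.001199 / 7.233×10⁻⁹ = 165700 N = 165.7 kN.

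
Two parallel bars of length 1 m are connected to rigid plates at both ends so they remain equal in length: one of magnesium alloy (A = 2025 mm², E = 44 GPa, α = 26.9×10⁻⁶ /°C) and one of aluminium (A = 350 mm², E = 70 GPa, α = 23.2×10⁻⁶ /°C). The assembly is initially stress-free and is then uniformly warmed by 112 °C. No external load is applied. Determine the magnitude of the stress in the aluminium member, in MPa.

σ ≈ 22.8 MPa (tensile)

Equilibrium of a rigid end plate with no external load gives equal and opposite internal forces ±P in the two members. Since α_{magnesium alloy} > α_{aluminium}, heating drives the magnesium alloy into compression and the aluminium into tension.
Setting the final lengths equal and cancelling L: (α₁ − α₂)ΔT = P/(A₁E₁) + P/(A₂E₂).
|α₁ − α₂|·ΔT = 3.7×10⁻⁶ × 112 = 0.0004144.
1/(A₁E₁) + 1/(A₂E₂) = 1/(2025×44×10³) + 1/(350×70×10³) = 5.204×10⁻⁸ N⁻¹.
So P = 0.0004144 / 5.204×10⁻⁸ = 7.963 kN.
σ_{aluminium} = P/A₂ = 7963/350 = 22.75 MPa, tensile.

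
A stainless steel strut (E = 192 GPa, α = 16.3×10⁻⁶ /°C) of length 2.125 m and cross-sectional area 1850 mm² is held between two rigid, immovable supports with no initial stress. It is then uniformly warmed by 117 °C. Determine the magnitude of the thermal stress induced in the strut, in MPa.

Because both ends are immovable the net strain is zero, and the suppressed thermal strain is αΔT = 16.3×10⁻⁶ × 117 = 1907.1×10⁻⁶.
The stress required to suppress this strain is σ = Eε = 192×10³ × 1907.1×10⁻⁶ = 366.2 MPa, compressive since the strut is trying to expand.

σ ≈ 366 MPa (compressive)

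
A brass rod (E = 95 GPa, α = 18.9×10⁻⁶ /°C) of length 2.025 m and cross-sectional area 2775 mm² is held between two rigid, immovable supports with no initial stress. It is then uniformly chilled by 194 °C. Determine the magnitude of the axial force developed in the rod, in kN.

P ≈ 967 kN (tensile)

Full restraint means ε = 0, so the stress is σ = EαΔT = 95×10³ × 18.9×10⁻⁶ × 194 = 348.3 MPa.
P = AEαΔT = 2775 × 95×10³ × 18.9×10⁻⁶ × 194 = 966.6 kN (tensile).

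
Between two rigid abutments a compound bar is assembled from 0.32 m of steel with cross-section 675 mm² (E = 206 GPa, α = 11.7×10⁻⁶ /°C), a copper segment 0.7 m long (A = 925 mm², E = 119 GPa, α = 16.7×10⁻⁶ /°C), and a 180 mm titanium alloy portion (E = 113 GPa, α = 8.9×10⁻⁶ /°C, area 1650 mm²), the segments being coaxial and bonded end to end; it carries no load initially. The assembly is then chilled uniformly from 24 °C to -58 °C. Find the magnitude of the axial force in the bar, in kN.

If the supports were absent, the total length change would be Σ αᵢΔT Lᵢ = 11.7×10⁻⁶×82×320 + 16.7×10⁻⁶×82×700 + 8.9×10⁻⁶×82×180 = 1.397 mm.
The walls prevent any net length change, so an axial force P (same in every segment) develops. Compatibility: P · Σ Lᵢ/(AᵢEᵢ) = δ_free.
Σ Lᵢ/(AᵢEᵢ) = 320/(675×206×10³) + 700/(925×119×10³) + 180/(1650×113×10³) = 9.626×10⁻⁶ mm/N.
So P = 1.397 / 9.626×10⁻⁶ = 145.1 kN, tensile.

P ≈ 145 kN (tensile)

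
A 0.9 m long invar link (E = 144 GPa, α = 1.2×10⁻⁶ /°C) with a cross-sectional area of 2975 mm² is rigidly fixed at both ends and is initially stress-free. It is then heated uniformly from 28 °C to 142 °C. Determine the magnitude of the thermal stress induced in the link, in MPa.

With length fixed, the mechanical strain must cancel the thermal strain αΔT = 1.2×10⁻⁶ × 114 = 136.8×10⁻⁶.
The stress required to suppress this strain is σ = Eε = 144×10³ × 136.8×10⁻⁶ = 19.7 MPa, compressive since the link is trying to expand.

σ ≈ 19.7 MPa (compressive)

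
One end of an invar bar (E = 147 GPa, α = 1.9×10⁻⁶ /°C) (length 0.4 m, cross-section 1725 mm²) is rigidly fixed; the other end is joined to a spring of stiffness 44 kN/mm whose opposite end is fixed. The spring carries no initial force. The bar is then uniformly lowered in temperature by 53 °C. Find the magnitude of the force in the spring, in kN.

Free thermal contraction: δ_free = αΔT L = 1.9×10⁻⁶ × 53 × 400 = 0.04028 mm.
With a force P in the spring, the elastic change of the bar is PL/(AE) and that of the spring is P/k; compatibility requires their sum to equal δ_free.
P [ L/(AE) + 1/k ] = δ_free → P [ 400/(1725×147×10³) + 1/(44×10³) ] = 0.04028.
P = 0.04028 / 2.43×10⁻⁵ = 1657 N.

P ≈ 1.66 kN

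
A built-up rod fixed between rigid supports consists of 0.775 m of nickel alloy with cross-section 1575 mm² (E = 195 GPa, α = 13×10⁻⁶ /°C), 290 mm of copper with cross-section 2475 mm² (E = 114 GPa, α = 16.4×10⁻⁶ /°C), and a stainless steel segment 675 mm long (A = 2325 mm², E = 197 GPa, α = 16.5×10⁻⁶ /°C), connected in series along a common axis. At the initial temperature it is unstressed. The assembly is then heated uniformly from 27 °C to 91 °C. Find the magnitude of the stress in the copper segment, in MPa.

σ ≈ 134 MPa (compressive)

With the walls removed the bar would change length by δ_free = Σ αᵢΔT Lᵢ = 13×10⁻⁶×64×775 + 16.4×10⁻⁶×64×290 + 16.5×10⁻⁶×64×675 = 1.662 mm.
The walls prevent any net length change, so an axial force P (same in every segment) develops. Compatibility: P · Σ Lᵢ/(AᵢEᵢ) = δ_free.
The series flexibility is Σ Lᵢ/(AᵢEᵢ) = 775/(1575×195×10³) + 290/(2475×114×10³) + 675/(2325×197×10³) = 5.025×10⁻⁶ mm/N.
Hence P = δ_free / Σ(L/AE) = 1.662/5.025×10⁻⁶ = 330.7 kN (compressive).
σ_{copper} = P / A = 330700 / 2475 = 133.6 MPa.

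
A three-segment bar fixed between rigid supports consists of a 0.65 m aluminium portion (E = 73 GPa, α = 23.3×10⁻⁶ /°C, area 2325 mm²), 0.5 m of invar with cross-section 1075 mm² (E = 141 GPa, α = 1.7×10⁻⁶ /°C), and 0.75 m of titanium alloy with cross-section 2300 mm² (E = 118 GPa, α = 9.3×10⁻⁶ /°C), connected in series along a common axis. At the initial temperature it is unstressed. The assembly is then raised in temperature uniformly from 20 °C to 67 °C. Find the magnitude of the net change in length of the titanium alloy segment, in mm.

If the supports were absent, the total length change would be Σ αᵢΔT Lᵢ = 23.3×10⁻⁶×47×650 + 1.7×10⁻⁶×47×500 + 9.3×10⁻⁶×47×750 = 1.08 mm.
The walls prevent any net length change, so an axial force P (same in every segment) develops. Compatibility: P · Σ Lᵢ/(AᵢEᵢ) = δ_free.
The series flexibility is Σ Lᵢ/(AᵢEᵢ) = 650/(2325×73×10³) + 500/(1075×141×10³) + 750/(2300×118×10³) = 9.892×10⁻⁶ mm/N.
P = 1.08 / 9.892×10⁻⁶ = 109100 N = 109.1 kN, compressive.
For the titanium alloy segment, free thermal change = 9.3×10⁻⁶×47×750 = 0.3278 mm and elastic change from P = 109100×750/(2300×118×10³) = 0.3016 mm; these oppose, so the net change is 0.0262 mm (segment lengthens).

|ΔL| ≈ 0.0262 mm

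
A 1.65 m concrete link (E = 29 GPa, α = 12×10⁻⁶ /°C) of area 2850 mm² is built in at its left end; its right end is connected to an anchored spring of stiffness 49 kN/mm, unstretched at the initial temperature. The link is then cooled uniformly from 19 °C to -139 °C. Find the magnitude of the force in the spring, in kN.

If the spring were absent the link would shorten by αΔT L = 12×10⁻⁶ × 158 × 1650 = 3.128 mm.
Let P be the tensile force in the spring. The link extends elastically by PL/(AE) and the spring stretches by P/k; together these equal δ_free.
P [ L/(AE) + 1/k ] = δ_free → P [ 1650/(2850×29×10³) + 1/(49×10³) ] = 3.128.
P = 3.128 / 4.037×10⁻⁵ = 77490 N.

P ≈ 77.5 kN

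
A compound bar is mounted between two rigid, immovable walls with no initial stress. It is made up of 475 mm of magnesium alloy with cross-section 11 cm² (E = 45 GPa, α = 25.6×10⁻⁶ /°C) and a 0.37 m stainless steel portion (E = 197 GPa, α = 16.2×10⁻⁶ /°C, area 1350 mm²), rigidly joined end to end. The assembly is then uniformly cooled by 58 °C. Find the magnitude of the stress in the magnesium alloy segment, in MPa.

σ ≈ 87.1 MPa (tensile)

If the supports were absent, the total length change would be Σ αᵢΔT Lᵢ = 25.6×10⁻⁶×58×475 + 16.2×10⁻⁶×58×370 = 1.053 mm.
Since the ends are fixed, an axial force P builds up, equal in every segment, with P · Σ Lᵢ/(AᵢEᵢ) = δ_free.
The series flexibility is Σ Lᵢ/(AᵢEᵢ) = 475/(1100×45×10³) + 370/(1350×197×10³) = 1.099×10⁻⁵ mm/N.
Hence P = δ_free / Σ(L/AE) = 1.053/1.099×10⁻⁵ = 95.83 kN (tensile).
σ_{magnesium alloy} = P / A = 95830 / 1100 = 87.12 MPa.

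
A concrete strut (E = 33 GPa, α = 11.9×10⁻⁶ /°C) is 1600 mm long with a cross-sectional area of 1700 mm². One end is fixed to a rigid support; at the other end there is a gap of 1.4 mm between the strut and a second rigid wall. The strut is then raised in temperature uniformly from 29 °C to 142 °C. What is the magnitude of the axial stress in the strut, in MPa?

σ ≈ 15.5 MPa (compressive)

Unrestrained expansion: δ_free = αΔT L = 11.9×10⁻⁶ × 113 × 1600 = 2.152 mm.
This exceeds the 1.4 mm gap, so the wall pushes back. The portion of expansion that must be recovered elastically is δ_free − gap = 2.152 − 1.4 = 0.7515 mm.
So σ = E(δ_free − g)/L = 33×10³ × 0.7515/1600 = 15.5 MPa.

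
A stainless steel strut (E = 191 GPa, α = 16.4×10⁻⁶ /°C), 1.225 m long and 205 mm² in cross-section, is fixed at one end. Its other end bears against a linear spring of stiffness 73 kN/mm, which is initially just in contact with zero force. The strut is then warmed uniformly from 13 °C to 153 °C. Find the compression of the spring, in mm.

δ ≈ 0.856 mm

The unrestrained thermal change is αΔT L = 16.4×10⁻⁶ × 140 × 1225 = 2.813 mm.
With a force P in the spring, the elastic change of the strut is PL/(AE) and that of the spring is P/k; compatibility requires their sum to equal δ_free.
So P = δ_free / [L/(AE) + 1/k] = 2.813 / [ 1225/(205×191×10³) + 1/(73×10³) ].
P = 2.813 / 4.498×10⁻⁵ = 62520 N.
Spring compression = P/k = 62520/(73×10³) = 0.8565 mm.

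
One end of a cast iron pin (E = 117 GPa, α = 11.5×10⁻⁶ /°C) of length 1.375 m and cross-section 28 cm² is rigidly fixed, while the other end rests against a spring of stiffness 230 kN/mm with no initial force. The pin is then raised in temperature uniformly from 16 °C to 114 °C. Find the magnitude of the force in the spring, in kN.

The unrestrained thermal change is αΔT L = 11.5×10⁻⁶ × 98 × 1375 = 1.55 mm.
Let P be the compressive force at the spring. The pin shortens elastically by PL/(AE) and the spring compresses by P/k; together these equal δ_free.
So P = δ_free / [L/(AE) + 1/k] = 1.55 / [ 1375/(2800×117×10³) + 1/(230×10³) ].
P = 1.55 / 8.545×10⁻⁶ = 181300 N.

P ≈ 181 kN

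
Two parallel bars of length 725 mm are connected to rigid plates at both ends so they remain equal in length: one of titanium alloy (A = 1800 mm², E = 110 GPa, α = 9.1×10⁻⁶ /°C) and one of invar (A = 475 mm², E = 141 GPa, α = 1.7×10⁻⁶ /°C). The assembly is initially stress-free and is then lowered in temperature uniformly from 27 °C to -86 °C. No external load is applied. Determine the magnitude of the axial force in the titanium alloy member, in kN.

P ≈ 41.8 kN (tensile in the titanium alloy)

The titanium alloy has the larger α, so on cooling it would change length more than the invar if both were free. The rigid plates force a common final length, so the titanium alloy is put into tension and the invar into compression, with equal and opposite forces P (no external load).
Compatibility of the two members (thermal + elastic change equal): (α₁ − α₂)ΔT = P·[1/(A₁E₁) + 1/(A₂E₂)].
|α₁ − α₂|·ΔT = 7.4×10⁻⁶ × 113 = 0.0008362.
1/(A₁E₁) + 1/(A₂E₂) = 1/(1800×110×10³) + 1/(475×141×10³) = 1.998×10⁻⁸ N⁻¹.
So P = 0.0008362 / 1.998×10⁻⁸ = 41.85 kN.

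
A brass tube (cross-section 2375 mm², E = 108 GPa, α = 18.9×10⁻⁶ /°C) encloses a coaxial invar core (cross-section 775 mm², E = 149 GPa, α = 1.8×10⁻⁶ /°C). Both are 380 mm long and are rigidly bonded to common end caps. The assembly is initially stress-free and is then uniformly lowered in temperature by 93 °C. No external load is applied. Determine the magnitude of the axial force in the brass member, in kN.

Both members must finish at the same length. With the larger α, the brass tends to over-contract; the plates restrain it, putting the brass in tension and the invar in compression. With no external load the two internal forces are equal and opposite, magnitude P.
Setting the final lengths equal and cancelling L: (α₁ − α₂)ΔT = P/(A₁E₁) + P/(A₂E₂).
|α₁ − α₂|·ΔT = 17.1×10⁻⁶ × 93 = 0.00159.
1/(A₁E₁) + 1/(A₂E₂) = 1/(2375×108×10³) + 1/(775×149×10³) = 1.256×10⁻⁸ N⁻¹.
So P = 0.00159 / 1.256×10⁻⁸ = 126.6 kN.

P ≈ 127 kN (tensile in the brass)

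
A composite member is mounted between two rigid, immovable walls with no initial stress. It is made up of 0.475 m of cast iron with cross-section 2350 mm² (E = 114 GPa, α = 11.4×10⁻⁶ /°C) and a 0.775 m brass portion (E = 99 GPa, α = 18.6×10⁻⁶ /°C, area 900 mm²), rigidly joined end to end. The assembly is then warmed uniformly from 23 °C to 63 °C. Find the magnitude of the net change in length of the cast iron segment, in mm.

|ΔL| ≈ 0.0823 mm

If the supports were absent, the total length change would be Σ αᵢΔT Lᵢ = 11.4×10⁻⁶×40×475 + 18.6×10⁻⁶×40×775 = 0.7932 mm.
The rigid supports impose zero overall length change; the single axial force P common to all segments must satisfy P Σ Lᵢ/(AᵢEᵢ) = δ_free.
The series flexibility is Σ Lᵢ/(AᵢEᵢ) = 475/(2350×114×10³) + 775/(900×99×10³) = 1.047×10⁻⁵ mm/N.
Hence P = δ_free / Σ(L/AE) = 0.7932/1.047×10⁻⁵ = 75.75 kN (compressive).
For the cast iron segment, free thermal change = 11.4×10⁻⁶×40×475 = 0.2166 mm and elastic change from P = 75750×475/(2350×114×10³) = 0.1343 mm; these oppose, so the net change is 0.0823 mm (segment lengthens).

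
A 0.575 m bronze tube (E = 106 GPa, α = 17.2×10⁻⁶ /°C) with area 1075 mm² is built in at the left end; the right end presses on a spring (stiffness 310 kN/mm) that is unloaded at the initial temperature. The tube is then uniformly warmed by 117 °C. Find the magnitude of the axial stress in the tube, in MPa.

σ ≈ 130 MPa (compressive)

If the spring were absent the tube would lengthen by αΔT L = 17.2×10⁻⁶ × 117 × 575 = 1.157 mm.
With a force P in the spring, the elastic change of the tube is PL/(AE) and that of the spring is P/k; compatibility requires their sum to equal δ_free.
P [ L/(AE) + 1/k ] = δ_free → P [ 575/(1075×106×10³) + 1/(310×10³) ] = 1.157.
P = 1.157 / 8.272×10⁻⁶ = 139900 N.
σ = P/A = 139900/1075 = 130.1 MPa.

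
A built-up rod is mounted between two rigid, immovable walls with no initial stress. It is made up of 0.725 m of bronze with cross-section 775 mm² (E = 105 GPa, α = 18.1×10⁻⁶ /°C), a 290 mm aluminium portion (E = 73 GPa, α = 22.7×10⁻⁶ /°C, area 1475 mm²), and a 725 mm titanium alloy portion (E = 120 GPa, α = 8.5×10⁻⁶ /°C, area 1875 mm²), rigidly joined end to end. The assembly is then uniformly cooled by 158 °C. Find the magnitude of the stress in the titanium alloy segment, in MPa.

σ ≈ 147 MPa (tensile)

If the supports were absent, the total length change would be Σ αᵢΔT Lᵢ = 18.1×10⁻⁶×158×725 + 22.7×10⁻⁶×158×290 + 8.5×10⁻⁶×158×725 = 4.087 mm.
Since the ends are fixed, an axial force P builds up, equal in every segment, with P · Σ Lᵢ/(AᵢEᵢ) = δ_free.
Σ Lᵢ/(AᵢEᵢ) = 725/(775×105×10³) + 290/(1475×73×10³) + 725/(1875×120×10³) = 1.482×10⁻⁵ mm/N.
P = 4.087 / 1.482×10⁻⁵ = 275700 N = 275.7 kN, tensile.
σ_{titanium alloy} = P / A = 275700 / 1875 = 147 MPa.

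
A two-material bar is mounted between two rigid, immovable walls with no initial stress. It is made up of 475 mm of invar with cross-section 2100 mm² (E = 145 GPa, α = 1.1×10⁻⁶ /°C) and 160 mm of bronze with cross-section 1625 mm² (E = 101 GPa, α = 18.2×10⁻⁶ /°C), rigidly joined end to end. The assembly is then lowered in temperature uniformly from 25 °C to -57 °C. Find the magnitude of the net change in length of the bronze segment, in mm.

|ΔL| ≈ 0.13 mm

Free thermal contraction of the whole bar: Σ αᵢΔT Lᵢ = 1.1×10⁻⁶×82×475 + 18.2×10⁻⁶×82×160 = 0.2816 mm.
The walls prevent any net length change, so an axial force P (same in every segment) develops. Compatibility: P · Σ Lᵢ/(AᵢEᵢ) = δ_free.
Σ Lᵢ/(AᵢEᵢ) = 475/(2100×145×10³) + 160/(1625×101×10³) = 2.535×10⁻⁶ mm/N.
P = 0.2816 / 2.535×10⁻⁶ = 111100 N = 111.1 kN, tensile.
For the bronze segment, free thermal change = 18.2×10⁻⁶×82×160 = 0.2388 mm and elastic change from P = 111100×160/(1625×101×10³) = 0.1083 mm; these oppose, so the net change is 0.13 mm (segment shortens).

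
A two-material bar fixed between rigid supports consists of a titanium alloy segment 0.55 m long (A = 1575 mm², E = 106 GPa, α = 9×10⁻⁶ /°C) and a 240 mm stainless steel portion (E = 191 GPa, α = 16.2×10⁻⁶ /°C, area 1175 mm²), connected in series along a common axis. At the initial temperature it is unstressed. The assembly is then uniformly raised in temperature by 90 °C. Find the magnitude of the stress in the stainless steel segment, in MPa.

σ ≈ 155 MPa (compressive)

Free thermal expansion of the whole bar: Σ αᵢΔT Lᵢ = 9×10⁻⁶×90×550 + 16.2×10⁻⁶×90×240 = 0.7954 mm.
Since the ends are fixed, an axial force P builds up, equal in every segment, with P · Σ Lᵢ/(AᵢEᵢ) = δ_free.
Σ Lᵢ/(AᵢEᵢ) = 550/(1575×106×10³) + 240/(1175×191×10³) = 4.364×10⁻⁶ mm/N.
P = 0.7954 / 4.364×10⁻⁶ = 182300 N = 182.3 kN, compressive.
σ_{stainless steel} = P / A = 182300 / 1175 = 155.1 MPa.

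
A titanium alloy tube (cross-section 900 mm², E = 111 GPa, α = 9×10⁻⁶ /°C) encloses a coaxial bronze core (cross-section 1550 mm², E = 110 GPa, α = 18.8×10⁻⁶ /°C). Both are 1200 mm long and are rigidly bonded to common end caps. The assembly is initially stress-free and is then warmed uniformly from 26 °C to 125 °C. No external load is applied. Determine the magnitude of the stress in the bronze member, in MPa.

Both members must finish at the same length. With the larger α, the bronze tends to over-expand; the plates restrain it, putting the bronze in compression and the titanium alloy in tension. With no external load the two internal forces are equal and opposite, magnitude P.
Compatibility of the two members (thermal + elastic change equal): (α₁ − α₂)ΔT = P·[1/(A₁E₁) + 1/(A₂E₂)].
|α₁ − α₂|·ΔT = 9.8×10⁻⁶ × 99 = 0.0009702.
1/(A₁E₁) + 1/(A₂E₂) = 1/(900×111×10³) + 1/(1550×110×10³) = 1.588×10⁻⁸ N⁻¹.
So P = 0.0009702 / 1.588×10⁻⁸ = 61.11 kN.
σ_{bronze} = P/A₂ = 61110/1550 = 39.43 MPa, compressive.

σ ≈ 39.4 MPa (compressive)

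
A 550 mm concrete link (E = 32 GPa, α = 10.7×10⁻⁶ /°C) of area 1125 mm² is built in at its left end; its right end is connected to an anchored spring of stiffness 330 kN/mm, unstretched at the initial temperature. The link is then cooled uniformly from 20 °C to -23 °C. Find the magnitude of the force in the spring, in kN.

P ≈ 13.8 kN

The unrestrained thermal change is αΔT L = 10.7×10⁻⁶ × 43 × 550 = 0.2531 mm.
With a force P in the spring, the elastic change of the link is PL/(AE) and that of the spring is P/k; compatibility requires their sum to equal δ_free.
P [ L/(AE) + 1/k ] = δ_free → P [ 550/(1125×32×10³) + 1/(330×10³) ] = 0.2531.
P = 0.2531 / 1.831×10⁻⁵ = 13820 N.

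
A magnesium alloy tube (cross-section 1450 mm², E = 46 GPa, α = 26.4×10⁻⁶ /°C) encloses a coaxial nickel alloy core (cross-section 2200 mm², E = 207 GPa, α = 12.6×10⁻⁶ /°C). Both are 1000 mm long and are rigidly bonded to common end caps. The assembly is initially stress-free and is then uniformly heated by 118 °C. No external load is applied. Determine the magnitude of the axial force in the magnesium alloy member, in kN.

P ≈ 94.7 kN (compressive in the magnesium alloy)

Both members must finish at the same length. With the larger α, the magnesium alloy tends to over-expand; the plates restrain it, putting the magnesium alloy in compression and the nickel alloy in tension. With no external load the two internal forces are equal and opposite, magnitude P.
Compatibility of the two members (thermal + elastic change equal): (α₁ − α₂)ΔT = P·[1/(A₁E₁) + 1/(A₂E₂)].
|α₁ − α₂|·ΔT = 13.8×10⁻⁶ × 118 = 0.001628.
1/(A₁E₁) + 1/(A₂E₂) = 1/(1450×46×10³) + 1/(2200×207×10³) = 1.719×10⁻⁸ N⁻¹.
P = 0.001628 / 1.719×10⁻⁸ = 94740 N = 94.74 kN.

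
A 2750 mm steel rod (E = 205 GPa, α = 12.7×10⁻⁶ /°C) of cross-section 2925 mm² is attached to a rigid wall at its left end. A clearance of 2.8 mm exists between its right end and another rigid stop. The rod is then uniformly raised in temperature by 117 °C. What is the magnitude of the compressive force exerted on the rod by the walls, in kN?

Free thermal elongation = αΔT L = 12.7×10⁻⁶ × 117 × 2750 = 4.086 mm.
This exceeds the 2.8 mm gap, so the wall pushes back. The portion of expansion that must be recovered elastically is δ_free − gap = 4.086 − 2.8 = 1.286 mm.
Compatibility: PL/(AE) = 1.286 mm, so σ = P/A = E × (1.286/2750) = 95.88 MPa.
Force on the wall = σA = 95.88 × 2925 mm² = 280.5 kN.

P ≈ 280 kN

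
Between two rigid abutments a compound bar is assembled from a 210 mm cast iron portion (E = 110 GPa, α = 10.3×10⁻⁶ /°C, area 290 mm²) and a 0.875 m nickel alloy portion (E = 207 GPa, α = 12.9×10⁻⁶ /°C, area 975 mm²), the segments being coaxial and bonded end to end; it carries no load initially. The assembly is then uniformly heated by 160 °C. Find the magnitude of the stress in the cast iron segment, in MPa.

If the supports were absent, the total length change would be Σ αᵢΔT Lᵢ = 10.3×10⁻⁶×160×210 + 12.9×10⁻⁶×160×875 = 2.152 mm.
The walls prevent any net length change, so an axial force P (same in every segment) develops. Compatibility: P · Σ Lᵢ/(AᵢEᵢ) = δ_free.
Σ Lᵢ/(AᵢEᵢ) = 210/(290×110×10³) + 875/(975×207×10³) = 1.092×10⁻⁵ mm/N.
P = 2.152 / 1.092×10⁻⁵ = 197100 N = 197.1 kN, compressive.
σ_{cast iron} = P / A = 197100 / 290 = 679.7 MPa.

σ ≈ 680 MPa (compressive)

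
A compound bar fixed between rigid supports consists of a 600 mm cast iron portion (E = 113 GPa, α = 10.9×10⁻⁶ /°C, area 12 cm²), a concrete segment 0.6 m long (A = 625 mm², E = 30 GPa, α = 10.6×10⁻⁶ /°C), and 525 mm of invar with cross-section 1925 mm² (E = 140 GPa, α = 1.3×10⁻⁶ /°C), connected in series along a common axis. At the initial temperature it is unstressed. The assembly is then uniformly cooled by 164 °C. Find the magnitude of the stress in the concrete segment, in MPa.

With the walls removed the bar would change length by δ_free = Σ αᵢΔT Lᵢ = 10.9×10⁻⁶×164×600 + 10.6×10⁻⁶×164×600 + 1.3×10⁻⁶×164×525 = 2.228 mm.
Since the ends are fixed, an axial force P builds up, equal in every segment, with P · Σ Lᵢ/(AᵢEᵢ) = δ_free.
Σ Lᵢ/(AᵢEᵢ) = 600/(1200×113×10³) + 600/(625×30×10³) + 525/(1925×140×10³) = 3.837×10⁻⁵ mm/N.
P = 2.228 / 3.837×10⁻⁵ = 58050 N = 58.05 kN, tensile.
σ_{concrete} = P / A = 58050 / 625 = 92.88 MPa.

σ ≈ 92.9 MPa (tensile)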